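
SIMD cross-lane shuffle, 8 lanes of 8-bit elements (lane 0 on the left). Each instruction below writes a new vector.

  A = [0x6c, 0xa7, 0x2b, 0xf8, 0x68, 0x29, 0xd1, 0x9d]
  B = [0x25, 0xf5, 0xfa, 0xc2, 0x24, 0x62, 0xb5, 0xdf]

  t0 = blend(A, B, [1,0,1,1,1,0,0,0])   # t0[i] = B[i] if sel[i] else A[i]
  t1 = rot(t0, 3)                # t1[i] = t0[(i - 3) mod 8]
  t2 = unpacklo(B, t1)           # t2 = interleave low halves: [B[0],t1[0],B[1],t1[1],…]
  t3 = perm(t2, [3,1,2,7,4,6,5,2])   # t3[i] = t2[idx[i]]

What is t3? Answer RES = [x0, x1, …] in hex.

RES = [0xd1, 0x29, 0xf5, 0x25, 0xfa, 0xc2, 0x9d, 0xf5]

→ t0 |25|a7|fa|c2|24|29|d1|9d|
→ t1 |29|d1|9d|25|a7|fa|c2|24|
→ t2 |25|29|f5|d1|fa|9d|c2|25|
→ t3 |d1|29|f5|25|fa|c2|9d|f5|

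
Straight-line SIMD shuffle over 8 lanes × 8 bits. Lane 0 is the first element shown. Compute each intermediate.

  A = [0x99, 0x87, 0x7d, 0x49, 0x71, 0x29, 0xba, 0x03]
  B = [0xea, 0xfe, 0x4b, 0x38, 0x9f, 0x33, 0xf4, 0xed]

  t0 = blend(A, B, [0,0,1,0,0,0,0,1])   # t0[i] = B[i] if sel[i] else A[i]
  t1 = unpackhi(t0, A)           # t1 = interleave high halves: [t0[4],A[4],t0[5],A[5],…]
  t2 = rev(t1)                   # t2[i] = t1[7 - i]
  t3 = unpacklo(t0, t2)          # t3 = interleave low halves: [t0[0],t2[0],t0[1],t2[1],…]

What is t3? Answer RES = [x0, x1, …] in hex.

  t0: 99 87 4b 49 71 29 ba ed
  t1: 71 71 29 29 ba ba ed 03
  t2: 03 ed ba ba 29 29 71 71
  t3: 99 03 87 ed 4b ba 49 ba

RES = [0x99, 0x03, 0x87, 0xed, 0x4b, 0xba, 0x49, 0xba]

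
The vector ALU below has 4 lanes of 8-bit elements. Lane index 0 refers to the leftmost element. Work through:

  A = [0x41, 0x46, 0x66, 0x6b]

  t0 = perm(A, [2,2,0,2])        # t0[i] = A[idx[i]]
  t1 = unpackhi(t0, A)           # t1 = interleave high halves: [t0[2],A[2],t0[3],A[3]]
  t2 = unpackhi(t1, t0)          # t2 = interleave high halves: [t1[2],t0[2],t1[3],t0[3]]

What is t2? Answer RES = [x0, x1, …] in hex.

RES = [0x66, 0x41, 0x6b, 0x66]

→ t0 |66|66|41|66|
→ t1 |41|66|66|6b|
→ t2 |66|41|6b|66|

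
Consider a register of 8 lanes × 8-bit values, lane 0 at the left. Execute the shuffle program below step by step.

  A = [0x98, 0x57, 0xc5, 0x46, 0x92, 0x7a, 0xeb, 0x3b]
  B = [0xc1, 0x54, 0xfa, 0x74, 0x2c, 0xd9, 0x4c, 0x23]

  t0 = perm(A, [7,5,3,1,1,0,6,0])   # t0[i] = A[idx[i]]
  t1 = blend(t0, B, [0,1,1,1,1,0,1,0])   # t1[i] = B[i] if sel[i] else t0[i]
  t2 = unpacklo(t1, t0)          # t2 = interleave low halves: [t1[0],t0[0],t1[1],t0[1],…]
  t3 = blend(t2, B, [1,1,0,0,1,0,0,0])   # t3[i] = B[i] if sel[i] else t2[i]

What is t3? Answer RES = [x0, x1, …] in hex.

→ t0 |3b|7a|46|57|57|98|eb|98|
→ t1 |3b|54|fa|74|2c|98|4c|98|
→ t2 |3b|3b|54|7a|fa|46|74|57|
→ t3 |c1|54|54|7a|2c|46|74|57|

RES = [ 0xc1  0x54  0x54  0x7a  0x2c  0x46  0x74  0x57 ]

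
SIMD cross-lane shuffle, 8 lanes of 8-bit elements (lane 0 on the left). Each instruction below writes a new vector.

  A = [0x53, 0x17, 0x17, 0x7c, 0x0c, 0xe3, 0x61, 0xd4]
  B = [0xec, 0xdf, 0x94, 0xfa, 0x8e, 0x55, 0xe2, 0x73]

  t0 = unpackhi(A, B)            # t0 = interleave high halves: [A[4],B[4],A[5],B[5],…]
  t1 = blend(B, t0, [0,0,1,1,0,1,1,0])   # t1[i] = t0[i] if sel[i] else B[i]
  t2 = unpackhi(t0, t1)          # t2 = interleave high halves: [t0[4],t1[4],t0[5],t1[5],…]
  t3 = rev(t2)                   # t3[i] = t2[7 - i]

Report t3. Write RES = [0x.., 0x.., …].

  t0: 0c 8e e3 55 61 e2 d4 73
  t1: ec df e3 55 8e e2 d4 73
  t2: 61 8e e2 e2 d4 d4 73 73
  t3: 73 73 d4 d4 e2 e2 8e 61

RES = [0x73, 0x73, 0xd4, 0xd4, 0xe2, 0xe2, 0x8e, 0x61]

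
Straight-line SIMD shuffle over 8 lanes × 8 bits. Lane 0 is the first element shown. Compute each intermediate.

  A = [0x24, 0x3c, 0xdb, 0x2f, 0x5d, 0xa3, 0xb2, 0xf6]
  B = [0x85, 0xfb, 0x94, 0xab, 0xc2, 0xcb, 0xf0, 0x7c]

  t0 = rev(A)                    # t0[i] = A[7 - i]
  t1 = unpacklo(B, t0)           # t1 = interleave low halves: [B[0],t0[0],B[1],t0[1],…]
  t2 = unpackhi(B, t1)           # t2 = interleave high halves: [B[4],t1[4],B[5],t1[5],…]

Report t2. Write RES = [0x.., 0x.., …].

RES = [0xc2, 0x94, 0xcb, 0xa3, 0xf0, 0xab, 0x7c, 0x5d]

  t0: f6 b2 a3 5d 2f db 3c 24
  t1: 85 f6 fb b2 94 a3 ab 5d
  t2: c2 94 cb a3 f0 ab 7c 5d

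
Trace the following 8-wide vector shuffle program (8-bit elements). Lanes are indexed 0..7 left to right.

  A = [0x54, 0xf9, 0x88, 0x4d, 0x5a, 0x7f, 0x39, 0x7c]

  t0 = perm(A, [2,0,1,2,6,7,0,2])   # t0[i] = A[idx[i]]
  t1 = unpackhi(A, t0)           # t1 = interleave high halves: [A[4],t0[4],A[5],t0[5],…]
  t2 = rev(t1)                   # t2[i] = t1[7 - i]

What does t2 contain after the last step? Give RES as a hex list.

t0 = [0x88, 0x54, 0xf9, 0x88, 0x39, 0x7c, 0x54, 0x88]
t1 = [0x5a, 0x39, 0x7f, 0x7c, 0x39, 0x54, 0x7c, 0x88]
t2 = [0x88, 0x7c, 0x54, 0x39, 0x7c, 0x7f, 0x39, 0x5a]

RES = [ 0x88  0x7c  0x54  0x39  0x7c  0x7f  0x39  0x5a ]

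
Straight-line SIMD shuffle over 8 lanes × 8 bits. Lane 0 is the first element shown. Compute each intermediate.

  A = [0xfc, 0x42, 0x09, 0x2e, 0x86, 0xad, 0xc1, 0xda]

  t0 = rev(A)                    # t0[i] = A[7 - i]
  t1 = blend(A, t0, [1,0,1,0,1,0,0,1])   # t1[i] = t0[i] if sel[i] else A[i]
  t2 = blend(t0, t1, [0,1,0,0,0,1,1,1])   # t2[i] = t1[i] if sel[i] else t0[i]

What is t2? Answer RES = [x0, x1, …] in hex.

  t0: da c1 ad 86 2e 09 42 fc
  t1: da 42 ad 2e 2e ad c1 fc
  t2: da 42 ad 86 2e ad c1 fc

RES = [0xda, 0x42, 0xad, 0x86, 0x2e, 0xad, 0xc1, 0xfc]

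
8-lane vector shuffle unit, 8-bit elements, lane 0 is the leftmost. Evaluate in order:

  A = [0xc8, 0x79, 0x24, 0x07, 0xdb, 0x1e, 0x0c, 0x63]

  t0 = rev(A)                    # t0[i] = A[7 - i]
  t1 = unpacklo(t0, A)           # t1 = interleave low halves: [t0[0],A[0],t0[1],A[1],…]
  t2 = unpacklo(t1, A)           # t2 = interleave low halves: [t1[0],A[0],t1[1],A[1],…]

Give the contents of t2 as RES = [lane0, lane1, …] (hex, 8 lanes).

RES = [ 0x63  0xc8  0xc8  0x79  0x0c  0x24  0x79  0x07 ]

t0 = [0x63, 0x0c, 0x1e, 0xdb, 0x07, 0x24, 0x79, 0xc8]
t1 = [0x63, 0xc8, 0x0c, 0x79, 0x1e, 0x24, 0xdb, 0x07]
t2 = [0x63, 0xc8, 0xc8, 0x79, 0x0c, 0x24, 0x79, 0x07]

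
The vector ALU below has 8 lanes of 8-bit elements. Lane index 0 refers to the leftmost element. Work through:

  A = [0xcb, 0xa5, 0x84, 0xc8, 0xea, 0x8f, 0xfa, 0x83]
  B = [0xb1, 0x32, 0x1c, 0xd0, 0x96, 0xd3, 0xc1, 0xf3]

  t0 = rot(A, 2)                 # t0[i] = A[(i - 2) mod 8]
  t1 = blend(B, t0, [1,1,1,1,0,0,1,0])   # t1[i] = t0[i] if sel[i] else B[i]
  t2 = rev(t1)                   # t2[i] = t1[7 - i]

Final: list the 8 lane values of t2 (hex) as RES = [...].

RES = [0xf3, 0xea, 0xd3, 0x96, 0xa5, 0xcb, 0x83, 0xfa]

→ t0 |fa|83|cb|a5|84|c8|ea|8f|
→ t1 |fa|83|cb|a5|96|d3|ea|f3|
→ t2 |f3|ea|d3|96|a5|cb|83|fa|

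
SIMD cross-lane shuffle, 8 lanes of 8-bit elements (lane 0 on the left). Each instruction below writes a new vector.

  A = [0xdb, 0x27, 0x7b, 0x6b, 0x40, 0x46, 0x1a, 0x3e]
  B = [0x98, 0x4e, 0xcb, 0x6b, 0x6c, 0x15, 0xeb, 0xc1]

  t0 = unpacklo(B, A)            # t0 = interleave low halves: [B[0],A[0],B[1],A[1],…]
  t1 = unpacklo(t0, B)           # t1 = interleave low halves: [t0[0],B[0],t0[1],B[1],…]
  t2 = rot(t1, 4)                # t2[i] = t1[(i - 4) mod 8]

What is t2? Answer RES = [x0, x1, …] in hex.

RES = [0x4e, 0xcb, 0x27, 0x6b, 0x98, 0x98, 0xdb, 0x4e]

  t0: 98 db 4e 27 cb 7b 6b 6b
  t1: 98 98 db 4e 4e cb 27 6b
  t2: 4e cb 27 6b 98 98 db 4e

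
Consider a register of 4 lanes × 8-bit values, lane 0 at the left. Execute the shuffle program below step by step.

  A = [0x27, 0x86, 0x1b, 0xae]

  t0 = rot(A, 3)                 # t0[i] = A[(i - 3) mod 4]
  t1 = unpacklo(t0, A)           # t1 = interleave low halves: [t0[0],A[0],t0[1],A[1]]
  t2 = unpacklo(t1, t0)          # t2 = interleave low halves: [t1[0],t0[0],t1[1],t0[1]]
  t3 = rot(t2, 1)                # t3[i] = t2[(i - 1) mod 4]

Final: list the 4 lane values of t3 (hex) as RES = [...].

→ t0 |86|1b|ae|27|
→ t1 |86|27|1b|86|
→ t2 |86|86|27|1b|
→ t3 |1b|86|86|27|

RES = [ 0x1b  0x86  0x86  0x27 ]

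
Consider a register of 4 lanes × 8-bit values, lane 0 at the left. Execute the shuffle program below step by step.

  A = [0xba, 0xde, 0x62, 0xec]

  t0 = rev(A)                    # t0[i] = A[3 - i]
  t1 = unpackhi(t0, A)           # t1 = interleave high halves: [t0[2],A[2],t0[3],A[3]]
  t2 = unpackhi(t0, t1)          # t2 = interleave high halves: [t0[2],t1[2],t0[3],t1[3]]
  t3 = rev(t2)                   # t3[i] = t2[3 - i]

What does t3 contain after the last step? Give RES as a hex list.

RES = [ 0xec  0xba  0xba  0xde ]

  t0: ec 62 de ba
  t1: de 62 ba ec
  t2: de ba ba ec
  t3: ec ba ba de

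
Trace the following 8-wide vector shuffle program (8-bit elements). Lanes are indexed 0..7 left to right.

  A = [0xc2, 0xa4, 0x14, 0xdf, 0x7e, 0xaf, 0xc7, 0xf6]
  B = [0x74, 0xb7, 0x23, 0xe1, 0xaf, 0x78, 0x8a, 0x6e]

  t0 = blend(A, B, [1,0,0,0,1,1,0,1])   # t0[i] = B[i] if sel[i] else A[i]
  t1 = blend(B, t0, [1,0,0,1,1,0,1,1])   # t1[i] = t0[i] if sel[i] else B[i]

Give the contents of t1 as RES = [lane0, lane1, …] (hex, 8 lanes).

RES = [0x74, 0xb7, 0x23, 0xdf, 0xaf, 0x78, 0xc7, 0x6e]

→ t0 |74|a4|14|df|af|78|c7|6e|
→ t1 |74|b7|23|df|af|78|c7|6e|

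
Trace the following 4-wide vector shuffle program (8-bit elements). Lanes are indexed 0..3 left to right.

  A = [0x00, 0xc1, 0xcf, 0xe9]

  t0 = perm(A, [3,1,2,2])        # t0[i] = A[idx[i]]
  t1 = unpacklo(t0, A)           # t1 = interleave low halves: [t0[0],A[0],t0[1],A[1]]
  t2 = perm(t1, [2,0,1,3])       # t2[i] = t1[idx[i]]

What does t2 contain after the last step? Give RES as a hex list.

RES = [ 0xc1  0xe9  0x00  0xc1 ]

  t0: e9 c1 cf cf
  t1: e9 00 c1 c1
  t2: c1 e9 00 c1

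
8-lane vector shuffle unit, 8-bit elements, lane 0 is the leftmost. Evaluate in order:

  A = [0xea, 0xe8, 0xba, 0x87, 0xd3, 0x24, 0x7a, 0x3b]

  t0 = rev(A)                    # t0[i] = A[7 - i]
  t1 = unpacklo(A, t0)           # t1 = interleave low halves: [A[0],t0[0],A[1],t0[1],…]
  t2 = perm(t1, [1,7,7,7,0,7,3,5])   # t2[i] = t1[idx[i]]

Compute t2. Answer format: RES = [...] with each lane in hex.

RES = [0x3b, 0xd3, 0xd3, 0xd3, 0xea, 0xd3, 0x7a, 0x24]

t0 = [0x3b, 0x7a, 0x24, 0xd3, 0x87, 0xba, 0xe8, 0xea]
t1 = [0xea, 0x3b, 0xe8, 0x7a, 0xba, 0x24, 0x87, 0xd3]
t2 = [0x3b, 0xd3, 0xd3, 0xd3, 0xea, 0xd3, 0x7a, 0x24]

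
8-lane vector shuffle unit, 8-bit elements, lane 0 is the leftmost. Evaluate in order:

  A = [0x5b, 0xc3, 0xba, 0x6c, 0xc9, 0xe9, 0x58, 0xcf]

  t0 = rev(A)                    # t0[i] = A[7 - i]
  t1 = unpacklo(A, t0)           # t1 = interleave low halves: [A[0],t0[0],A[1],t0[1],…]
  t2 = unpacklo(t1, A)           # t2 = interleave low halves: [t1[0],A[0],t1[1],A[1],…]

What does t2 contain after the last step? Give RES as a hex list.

→ t0 |cf|58|e9|c9|6c|ba|c3|5b|
→ t1 |5b|cf|c3|58|ba|e9|6c|c9|
→ t2 |5b|5b|cf|c3|c3|ba|58|6c|

RES = [0x5b, 0x5b, 0xcf, 0xc3, 0xc3, 0xba, 0x58, 0x6c]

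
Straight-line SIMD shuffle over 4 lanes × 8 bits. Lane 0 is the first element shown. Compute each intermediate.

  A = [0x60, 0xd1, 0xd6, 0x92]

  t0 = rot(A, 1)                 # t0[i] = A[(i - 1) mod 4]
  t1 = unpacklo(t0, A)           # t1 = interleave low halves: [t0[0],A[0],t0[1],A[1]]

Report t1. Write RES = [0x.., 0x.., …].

→ t0 |92|60|d1|d6|
→ t1 |92|60|60|d1|

RES = [0x92, 0x60, 0x60, 0xd1]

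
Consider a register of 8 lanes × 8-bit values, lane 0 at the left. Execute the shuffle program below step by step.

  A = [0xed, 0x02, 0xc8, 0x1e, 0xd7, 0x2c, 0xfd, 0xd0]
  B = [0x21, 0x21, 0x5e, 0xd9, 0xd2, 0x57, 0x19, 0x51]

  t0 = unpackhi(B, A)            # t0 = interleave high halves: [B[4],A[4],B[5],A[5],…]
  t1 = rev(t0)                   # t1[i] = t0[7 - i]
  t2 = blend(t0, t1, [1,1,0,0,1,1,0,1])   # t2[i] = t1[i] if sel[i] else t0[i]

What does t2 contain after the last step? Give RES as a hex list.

RES = [ 0xd0  0x51  0x57  0x2c  0x2c  0x57  0x51  0xd2 ]

→ t0 |d2|d7|57|2c|19|fd|51|d0|
→ t1 |d0|51|fd|19|2c|57|d7|d2|
→ t2 |d0|51|57|2c|2c|57|51|d2|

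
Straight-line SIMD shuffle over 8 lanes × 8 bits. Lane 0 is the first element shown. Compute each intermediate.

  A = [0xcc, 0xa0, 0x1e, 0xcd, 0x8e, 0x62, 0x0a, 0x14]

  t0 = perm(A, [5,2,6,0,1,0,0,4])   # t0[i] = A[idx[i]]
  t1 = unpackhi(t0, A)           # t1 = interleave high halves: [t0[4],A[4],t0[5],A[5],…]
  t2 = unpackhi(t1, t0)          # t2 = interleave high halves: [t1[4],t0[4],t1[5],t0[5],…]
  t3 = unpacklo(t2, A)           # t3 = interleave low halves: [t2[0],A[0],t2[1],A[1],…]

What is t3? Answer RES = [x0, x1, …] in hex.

RES = [0xcc, 0xcc, 0xa0, 0xa0, 0x0a, 0x1e, 0xcc, 0xcd]

→ t0 |62|1e|0a|cc|a0|cc|cc|8e|
→ t1 |a0|8e|cc|62|cc|0a|8e|14|
→ t2 |cc|a0|0a|cc|8e|cc|14|8e|
→ t3 |cc|cc|a0|a0|0a|1e|cc|cd|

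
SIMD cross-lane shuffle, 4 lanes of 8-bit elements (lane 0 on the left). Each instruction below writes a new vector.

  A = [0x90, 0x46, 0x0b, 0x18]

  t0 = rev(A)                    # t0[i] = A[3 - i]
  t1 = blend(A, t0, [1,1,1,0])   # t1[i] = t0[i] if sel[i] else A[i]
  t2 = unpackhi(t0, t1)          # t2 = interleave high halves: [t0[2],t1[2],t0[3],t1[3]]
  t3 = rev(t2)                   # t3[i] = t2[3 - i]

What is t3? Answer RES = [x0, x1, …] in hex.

  t0: 18 0b 46 90
  t1: 18 0b 46 18
  t2: 46 46 90 18
  t3: 18 90 46 46

RES = [0x18, 0x90, 0x46, 0x46]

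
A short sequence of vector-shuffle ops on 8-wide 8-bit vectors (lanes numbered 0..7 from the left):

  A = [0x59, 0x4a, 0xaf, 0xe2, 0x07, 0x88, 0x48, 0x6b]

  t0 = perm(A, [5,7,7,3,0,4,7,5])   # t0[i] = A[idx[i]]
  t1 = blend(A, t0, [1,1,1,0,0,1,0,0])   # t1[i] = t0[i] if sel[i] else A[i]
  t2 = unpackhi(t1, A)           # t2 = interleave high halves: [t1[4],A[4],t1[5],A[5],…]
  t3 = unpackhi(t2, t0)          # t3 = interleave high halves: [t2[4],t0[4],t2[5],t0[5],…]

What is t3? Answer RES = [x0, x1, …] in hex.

RES = [0x48, 0x59, 0x48, 0x07, 0x6b, 0x6b, 0x6b, 0x88]

→ t0 |88|6b|6b|e2|59|07|6b|88|
→ t1 |88|6b|6b|e2|07|07|48|6b|
→ t2 |07|07|07|88|48|48|6b|6b|
→ t3 |48|59|48|07|6b|6b|6b|88|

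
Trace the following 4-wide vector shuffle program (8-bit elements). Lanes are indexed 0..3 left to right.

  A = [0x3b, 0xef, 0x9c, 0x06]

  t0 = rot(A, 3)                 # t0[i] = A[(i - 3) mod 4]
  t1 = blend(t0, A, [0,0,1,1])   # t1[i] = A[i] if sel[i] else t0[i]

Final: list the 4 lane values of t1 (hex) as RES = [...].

RES = [0xef, 0x9c, 0x9c, 0x06]

→ t0 |ef|9c|06|3b|
→ t1 |ef|9c|9c|06|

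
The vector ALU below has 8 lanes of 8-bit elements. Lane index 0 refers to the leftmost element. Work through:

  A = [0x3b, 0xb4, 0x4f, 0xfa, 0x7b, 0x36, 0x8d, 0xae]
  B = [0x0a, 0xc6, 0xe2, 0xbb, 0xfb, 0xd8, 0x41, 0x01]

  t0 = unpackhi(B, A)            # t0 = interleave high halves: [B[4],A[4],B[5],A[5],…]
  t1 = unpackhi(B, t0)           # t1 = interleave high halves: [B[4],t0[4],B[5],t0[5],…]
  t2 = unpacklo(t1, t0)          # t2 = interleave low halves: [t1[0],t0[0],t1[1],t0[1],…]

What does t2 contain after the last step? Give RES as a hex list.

t0 = [0xfb, 0x7b, 0xd8, 0x36, 0x41, 0x8d, 0x01, 0xae]
t1 = [0xfb, 0x41, 0xd8, 0x8d, 0x41, 0x01, 0x01, 0xae]
t2 = [0xfb, 0xfb, 0x41, 0x7b, 0xd8, 0xd8, 0x8d, 0x36]

RES = [ 0xfb  0xfb  0x41  0x7b  0xd8  0xd8  0x8d  0x36 ]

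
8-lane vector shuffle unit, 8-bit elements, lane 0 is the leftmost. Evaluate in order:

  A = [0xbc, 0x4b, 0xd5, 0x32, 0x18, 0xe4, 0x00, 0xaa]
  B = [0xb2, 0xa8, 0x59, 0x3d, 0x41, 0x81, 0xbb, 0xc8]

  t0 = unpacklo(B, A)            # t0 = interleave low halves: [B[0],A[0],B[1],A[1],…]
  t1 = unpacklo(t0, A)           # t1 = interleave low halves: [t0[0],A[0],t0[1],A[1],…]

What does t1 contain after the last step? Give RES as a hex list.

RES = [ 0xb2  0xbc  0xbc  0x4b  0xa8  0xd5  0x4b  0x32 ]

→ t0 |b2|bc|a8|4b|59|d5|3d|32|
→ t1 |b2|bc|bc|4b|a8|d5|4b|32|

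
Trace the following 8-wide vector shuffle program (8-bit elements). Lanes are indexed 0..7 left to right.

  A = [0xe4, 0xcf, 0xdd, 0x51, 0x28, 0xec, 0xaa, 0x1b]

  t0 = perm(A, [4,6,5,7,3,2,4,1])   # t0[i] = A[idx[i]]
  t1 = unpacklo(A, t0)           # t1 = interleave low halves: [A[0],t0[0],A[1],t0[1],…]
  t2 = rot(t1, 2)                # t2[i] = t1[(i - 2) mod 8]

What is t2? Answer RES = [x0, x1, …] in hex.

RES = [ 0x51  0x1b  0xe4  0x28  0xcf  0xaa  0xdd  0xec ]

t0 = [0x28, 0xaa, 0xec, 0x1b, 0x51, 0xdd, 0x28, 0xcf]
t1 = [0xe4, 0x28, 0xcf, 0xaa, 0xdd, 0xec, 0x51, 0x1b]
t2 = [0x51, 0x1b, 0xe4, 0x28, 0xcf, 0xaa, 0xdd, 0xec]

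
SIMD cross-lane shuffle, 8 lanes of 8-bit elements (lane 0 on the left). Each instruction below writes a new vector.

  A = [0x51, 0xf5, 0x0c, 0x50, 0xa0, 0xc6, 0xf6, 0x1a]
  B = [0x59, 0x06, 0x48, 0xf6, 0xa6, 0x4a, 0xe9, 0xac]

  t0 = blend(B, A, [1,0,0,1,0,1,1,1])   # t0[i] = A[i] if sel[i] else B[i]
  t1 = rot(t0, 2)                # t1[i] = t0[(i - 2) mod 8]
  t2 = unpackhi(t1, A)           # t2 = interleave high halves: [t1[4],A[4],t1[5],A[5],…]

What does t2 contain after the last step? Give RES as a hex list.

t0 = [0x51, 0x06, 0x48, 0x50, 0xa6, 0xc6, 0xf6, 0x1a]
t1 = [0xf6, 0x1a, 0x51, 0x06, 0x48, 0x50, 0xa6, 0xc6]
t2 = [0x48, 0xa0, 0x50, 0xc6, 0xa6, 0xf6, 0xc6, 0x1a]

RES = [0x48, 0xa0, 0x50, 0xc6, 0xa6, 0xf6, 0xc6, 0x1a]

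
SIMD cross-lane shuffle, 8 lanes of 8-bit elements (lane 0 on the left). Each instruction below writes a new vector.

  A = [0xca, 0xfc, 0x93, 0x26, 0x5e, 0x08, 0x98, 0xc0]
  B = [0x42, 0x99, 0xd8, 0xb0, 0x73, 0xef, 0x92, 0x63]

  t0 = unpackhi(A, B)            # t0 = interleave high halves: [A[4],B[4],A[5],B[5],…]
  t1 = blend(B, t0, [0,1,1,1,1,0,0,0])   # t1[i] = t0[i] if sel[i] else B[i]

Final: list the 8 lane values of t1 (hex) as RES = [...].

t0 = [0x5e, 0x73, 0x08, 0xef, 0x98, 0x92, 0xc0, 0x63]
t1 = [0x42, 0x73, 0x08, 0xef, 0x98, 0xef, 0x92, 0x63]

RES = [ 0x42  0x73  0x08  0xef  0x98  0xef  0x92  0x63 ]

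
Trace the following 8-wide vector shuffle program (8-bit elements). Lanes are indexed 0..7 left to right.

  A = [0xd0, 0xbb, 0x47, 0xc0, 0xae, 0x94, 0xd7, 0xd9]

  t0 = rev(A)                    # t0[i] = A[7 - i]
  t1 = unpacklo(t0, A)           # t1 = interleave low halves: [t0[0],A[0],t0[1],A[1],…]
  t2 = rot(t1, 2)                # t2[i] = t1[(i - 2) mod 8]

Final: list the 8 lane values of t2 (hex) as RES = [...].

t0 = [0xd9, 0xd7, 0x94, 0xae, 0xc0, 0x47, 0xbb, 0xd0]
t1 = [0xd9, 0xd0, 0xd7, 0xbb, 0x94, 0x47, 0xae, 0xc0]
t2 = [0xae, 0xc0, 0xd9, 0xd0, 0xd7, 0xbb, 0x94, 0x47]

RES = [0xae, 0xc0, 0xd9, 0xd0, 0xd7, 0xbb, 0x94, 0x47]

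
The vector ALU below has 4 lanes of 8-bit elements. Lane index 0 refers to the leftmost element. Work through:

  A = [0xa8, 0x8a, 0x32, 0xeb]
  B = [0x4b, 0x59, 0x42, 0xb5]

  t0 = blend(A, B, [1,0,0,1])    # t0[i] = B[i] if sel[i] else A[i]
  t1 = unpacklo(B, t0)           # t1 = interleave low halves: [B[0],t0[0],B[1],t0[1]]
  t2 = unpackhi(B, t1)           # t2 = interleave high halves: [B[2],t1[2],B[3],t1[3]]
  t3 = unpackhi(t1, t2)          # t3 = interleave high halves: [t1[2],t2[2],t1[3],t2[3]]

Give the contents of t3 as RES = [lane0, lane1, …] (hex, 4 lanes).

  t0: 4b 8a 32 b5
  t1: 4b 4b 59 8a
  t2: 42 59 b5 8a
  t3: 59 b5 8a 8a

RES = [0x59, 0xb5, 0x8a, 0x8a]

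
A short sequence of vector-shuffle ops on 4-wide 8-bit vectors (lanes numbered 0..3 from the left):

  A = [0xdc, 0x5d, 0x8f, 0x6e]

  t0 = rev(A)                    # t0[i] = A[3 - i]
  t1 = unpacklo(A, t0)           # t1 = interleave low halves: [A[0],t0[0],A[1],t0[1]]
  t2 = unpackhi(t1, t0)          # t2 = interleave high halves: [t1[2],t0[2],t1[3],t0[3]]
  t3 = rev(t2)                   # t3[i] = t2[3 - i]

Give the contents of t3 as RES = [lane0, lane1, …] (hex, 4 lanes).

RES = [ 0xdc  0x8f  0x5d  0x5d ]

→ t0 |6e|8f|5d|dc|
→ t1 |dc|6e|5d|8f|
→ t2 |5d|5d|8f|dc|
→ t3 |dc|8f|5d|5d|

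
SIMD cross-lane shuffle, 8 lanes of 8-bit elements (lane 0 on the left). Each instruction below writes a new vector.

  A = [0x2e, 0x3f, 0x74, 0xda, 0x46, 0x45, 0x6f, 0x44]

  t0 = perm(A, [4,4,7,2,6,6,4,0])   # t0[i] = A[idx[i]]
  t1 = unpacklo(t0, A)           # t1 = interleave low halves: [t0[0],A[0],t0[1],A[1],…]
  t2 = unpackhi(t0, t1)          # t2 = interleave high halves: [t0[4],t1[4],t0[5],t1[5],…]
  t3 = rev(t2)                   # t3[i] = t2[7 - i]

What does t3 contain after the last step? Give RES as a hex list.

RES = [0xda, 0x2e, 0x74, 0x46, 0x74, 0x6f, 0x44, 0x6f]

→ t0 |46|46|44|74|6f|6f|46|2e|
→ t1 |46|2e|46|3f|44|74|74|da|
→ t2 |6f|44|6f|74|46|74|2e|da|
→ t3 |da|2e|74|46|74|6f|44|6f|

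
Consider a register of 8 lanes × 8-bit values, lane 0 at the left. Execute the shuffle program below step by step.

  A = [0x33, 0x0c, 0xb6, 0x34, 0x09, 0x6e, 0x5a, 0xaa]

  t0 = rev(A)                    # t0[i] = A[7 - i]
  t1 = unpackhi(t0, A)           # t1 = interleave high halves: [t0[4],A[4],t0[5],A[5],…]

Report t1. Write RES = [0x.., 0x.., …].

t0 = [0xaa, 0x5a, 0x6e, 0x09, 0x34, 0xb6, 0x0c, 0x33]
t1 = [0x34, 0x09, 0xb6, 0x6e, 0x0c, 0x5a, 0x33, 0xaa]

RES = [ 0x34  0x09  0xb6  0x6e  0x0c  0x5a  0x33  0xaa ]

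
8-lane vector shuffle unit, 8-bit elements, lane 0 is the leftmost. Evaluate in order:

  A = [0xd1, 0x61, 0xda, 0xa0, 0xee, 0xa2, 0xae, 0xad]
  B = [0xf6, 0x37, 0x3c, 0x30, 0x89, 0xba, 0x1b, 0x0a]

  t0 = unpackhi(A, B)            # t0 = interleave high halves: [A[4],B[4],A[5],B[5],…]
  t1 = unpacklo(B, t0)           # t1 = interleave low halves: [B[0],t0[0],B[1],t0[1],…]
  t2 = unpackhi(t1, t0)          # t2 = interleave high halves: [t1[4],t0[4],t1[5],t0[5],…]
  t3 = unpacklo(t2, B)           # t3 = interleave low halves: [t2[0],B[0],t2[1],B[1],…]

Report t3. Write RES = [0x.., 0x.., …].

RES = [0x3c, 0xf6, 0xae, 0x37, 0xa2, 0x3c, 0x1b, 0x30]

t0 = [0xee, 0x89, 0xa2, 0xba, 0xae, 0x1b, 0xad, 0x0a]
t1 = [0xf6, 0xee, 0x37, 0x89, 0x3c, 0xa2, 0x30, 0xba]
t2 = [0x3c, 0xae, 0xa2, 0x1b, 0x30, 0xad, 0xba, 0x0a]
t3 = [0x3c, 0xf6, 0xae, 0x37, 0xa2, 0x3c, 0x1b, 0x30]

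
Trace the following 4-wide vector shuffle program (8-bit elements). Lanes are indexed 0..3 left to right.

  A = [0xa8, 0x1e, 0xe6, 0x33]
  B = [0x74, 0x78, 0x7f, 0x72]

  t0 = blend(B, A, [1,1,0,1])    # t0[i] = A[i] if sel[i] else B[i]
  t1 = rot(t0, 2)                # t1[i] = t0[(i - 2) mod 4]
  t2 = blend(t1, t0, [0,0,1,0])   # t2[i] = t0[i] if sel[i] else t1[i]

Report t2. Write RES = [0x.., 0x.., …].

RES = [ 0x7f  0x33  0x7f  0x1e ]

  t0: a8 1e 7f 33
  t1: 7f 33 a8 1e
  t2: 7f 33 7f 1e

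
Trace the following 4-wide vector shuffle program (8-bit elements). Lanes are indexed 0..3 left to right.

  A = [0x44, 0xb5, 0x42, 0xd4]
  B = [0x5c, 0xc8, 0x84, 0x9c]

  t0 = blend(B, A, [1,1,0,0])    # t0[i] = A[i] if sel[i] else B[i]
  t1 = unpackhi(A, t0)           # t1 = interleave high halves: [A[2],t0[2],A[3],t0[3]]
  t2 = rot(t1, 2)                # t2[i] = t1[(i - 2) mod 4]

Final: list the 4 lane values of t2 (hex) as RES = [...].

RES = [0xd4, 0x9c, 0x42, 0x84]

→ t0 |44|b5|84|9c|
→ t1 |42|84|d4|9c|
→ t2 |d4|9c|42|84|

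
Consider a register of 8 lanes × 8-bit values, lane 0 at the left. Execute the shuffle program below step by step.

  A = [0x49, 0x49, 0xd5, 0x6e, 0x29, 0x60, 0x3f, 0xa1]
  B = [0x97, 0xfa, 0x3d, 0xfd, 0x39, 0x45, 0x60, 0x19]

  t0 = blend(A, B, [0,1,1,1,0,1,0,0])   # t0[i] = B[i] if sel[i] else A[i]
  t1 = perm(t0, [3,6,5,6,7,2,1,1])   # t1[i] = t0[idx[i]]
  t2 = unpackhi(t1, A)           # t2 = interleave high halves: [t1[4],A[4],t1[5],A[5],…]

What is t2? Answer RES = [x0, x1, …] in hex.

t0 = [0x49, 0xfa, 0x3d, 0xfd, 0x29, 0x45, 0x3f, 0xa1]
t1 = [0xfd, 0x3f, 0x45, 0x3f, 0xa1, 0x3d, 0xfa, 0xfa]
t2 = [0xa1, 0x29, 0x3d, 0x60, 0xfa, 0x3f, 0xfa, 0xa1]

RES = [0xa1, 0x29, 0x3d, 0x60, 0xfa, 0x3f, 0xfa, 0xa1]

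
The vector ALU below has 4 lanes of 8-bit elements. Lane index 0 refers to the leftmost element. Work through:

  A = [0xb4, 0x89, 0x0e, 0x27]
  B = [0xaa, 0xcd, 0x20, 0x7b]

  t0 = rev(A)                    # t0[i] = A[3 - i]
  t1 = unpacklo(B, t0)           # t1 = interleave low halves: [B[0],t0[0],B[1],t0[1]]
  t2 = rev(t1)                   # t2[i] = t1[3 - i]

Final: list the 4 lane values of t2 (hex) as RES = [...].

→ t0 |27|0e|89|b4|
→ t1 |aa|27|cd|0e|
→ t2 |0e|cd|27|aa|

RES = [0x0e, 0xcd, 0x27, 0xaa]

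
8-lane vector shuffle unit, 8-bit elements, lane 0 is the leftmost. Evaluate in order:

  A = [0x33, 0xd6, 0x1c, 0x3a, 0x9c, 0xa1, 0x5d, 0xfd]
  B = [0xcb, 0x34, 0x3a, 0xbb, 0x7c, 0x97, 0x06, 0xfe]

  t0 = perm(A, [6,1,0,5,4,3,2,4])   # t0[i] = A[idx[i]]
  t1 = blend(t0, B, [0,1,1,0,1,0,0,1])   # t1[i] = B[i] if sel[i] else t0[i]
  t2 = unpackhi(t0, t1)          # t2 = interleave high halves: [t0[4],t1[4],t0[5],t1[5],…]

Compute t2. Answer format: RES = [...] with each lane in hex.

→ t0 |5d|d6|33|a1|9c|3a|1c|9c|
→ t1 |5d|34|3a|a1|7c|3a|1c|fe|
→ t2 |9c|7c|3a|3a|1c|1c|9c|fe|

RES = [ 0x9c  0x7c  0x3a  0x3a  0x1c  0x1c  0x9c  0xfe ]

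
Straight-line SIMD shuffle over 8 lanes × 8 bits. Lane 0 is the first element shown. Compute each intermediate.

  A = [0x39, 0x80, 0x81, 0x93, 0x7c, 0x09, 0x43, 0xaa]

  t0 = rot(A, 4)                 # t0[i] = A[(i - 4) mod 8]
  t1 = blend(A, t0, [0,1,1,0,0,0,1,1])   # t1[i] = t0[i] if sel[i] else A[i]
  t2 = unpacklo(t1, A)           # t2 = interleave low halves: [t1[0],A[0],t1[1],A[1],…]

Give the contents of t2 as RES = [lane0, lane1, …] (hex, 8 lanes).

RES = [0x39, 0x39, 0x09, 0x80, 0x43, 0x81, 0x93, 0x93]

→ t0 |7c|09|43|aa|39|80|81|93|
→ t1 |39|09|43|93|7c|09|81|93|
→ t2 |39|39|09|80|43|81|93|93|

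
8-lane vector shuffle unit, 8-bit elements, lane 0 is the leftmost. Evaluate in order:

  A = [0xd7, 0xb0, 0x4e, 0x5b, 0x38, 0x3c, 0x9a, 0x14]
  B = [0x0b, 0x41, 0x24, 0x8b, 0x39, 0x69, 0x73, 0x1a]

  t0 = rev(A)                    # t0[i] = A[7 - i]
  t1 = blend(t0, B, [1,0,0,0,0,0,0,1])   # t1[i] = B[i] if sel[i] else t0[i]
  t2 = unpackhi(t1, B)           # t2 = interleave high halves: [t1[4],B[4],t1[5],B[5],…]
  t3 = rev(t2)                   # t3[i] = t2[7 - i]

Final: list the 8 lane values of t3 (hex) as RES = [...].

RES = [0x1a, 0x1a, 0x73, 0xb0, 0x69, 0x4e, 0x39, 0x5b]

  t0: 14 9a 3c 38 5b 4e b0 d7
  t1: 0b 9a 3c 38 5b 4e b0 1a
  t2: 5b 39 4e 69 b0 73 1a 1a
  t3: 1a 1a 73 b0 69 4e 39 5b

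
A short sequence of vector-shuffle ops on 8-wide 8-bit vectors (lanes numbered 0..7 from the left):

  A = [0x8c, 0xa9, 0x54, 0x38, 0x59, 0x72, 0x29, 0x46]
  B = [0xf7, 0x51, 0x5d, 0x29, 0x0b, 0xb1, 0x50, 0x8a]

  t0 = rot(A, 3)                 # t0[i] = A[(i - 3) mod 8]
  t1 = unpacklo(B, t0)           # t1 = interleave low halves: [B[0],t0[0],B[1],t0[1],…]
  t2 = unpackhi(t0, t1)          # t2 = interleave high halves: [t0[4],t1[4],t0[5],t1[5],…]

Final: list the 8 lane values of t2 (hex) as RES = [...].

RES = [ 0xa9  0x5d  0x54  0x46  0x38  0x29  0x59  0x8c ]

t0 = [0x72, 0x29, 0x46, 0x8c, 0xa9, 0x54, 0x38, 0x59]
t1 = [0xf7, 0x72, 0x51, 0x29, 0x5d, 0x46, 0x29, 0x8c]
t2 = [0xa9, 0x5d, 0x54, 0x46, 0x38, 0x29, 0x59, 0x8c]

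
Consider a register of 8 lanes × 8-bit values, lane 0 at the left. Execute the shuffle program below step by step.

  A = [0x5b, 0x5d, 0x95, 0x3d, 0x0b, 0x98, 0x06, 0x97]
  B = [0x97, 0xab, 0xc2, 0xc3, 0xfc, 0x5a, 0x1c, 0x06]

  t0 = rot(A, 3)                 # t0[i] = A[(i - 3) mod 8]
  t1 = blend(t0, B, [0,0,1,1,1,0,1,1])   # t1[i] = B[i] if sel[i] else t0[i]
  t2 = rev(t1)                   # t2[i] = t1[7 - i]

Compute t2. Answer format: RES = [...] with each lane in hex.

RES = [ 0x06  0x1c  0x95  0xfc  0xc3  0xc2  0x06  0x98 ]

→ t0 |98|06|97|5b|5d|95|3d|0b|
→ t1 |98|06|c2|c3|fc|95|1c|06|
→ t2 |06|1c|95|fc|c3|c2|06|98|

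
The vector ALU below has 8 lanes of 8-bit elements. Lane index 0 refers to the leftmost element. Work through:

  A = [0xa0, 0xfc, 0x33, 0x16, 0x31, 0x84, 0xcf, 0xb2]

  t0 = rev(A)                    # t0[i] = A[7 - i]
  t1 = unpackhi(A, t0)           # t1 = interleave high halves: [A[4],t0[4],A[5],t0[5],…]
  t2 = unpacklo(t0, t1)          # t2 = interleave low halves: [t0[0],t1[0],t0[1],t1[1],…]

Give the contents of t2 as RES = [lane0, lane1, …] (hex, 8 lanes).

RES = [0xb2, 0x31, 0xcf, 0x16, 0x84, 0x84, 0x31, 0x33]

  t0: b2 cf 84 31 16 33 fc a0
  t1: 31 16 84 33 cf fc b2 a0
  t2: b2 31 cf 16 84 84 31 33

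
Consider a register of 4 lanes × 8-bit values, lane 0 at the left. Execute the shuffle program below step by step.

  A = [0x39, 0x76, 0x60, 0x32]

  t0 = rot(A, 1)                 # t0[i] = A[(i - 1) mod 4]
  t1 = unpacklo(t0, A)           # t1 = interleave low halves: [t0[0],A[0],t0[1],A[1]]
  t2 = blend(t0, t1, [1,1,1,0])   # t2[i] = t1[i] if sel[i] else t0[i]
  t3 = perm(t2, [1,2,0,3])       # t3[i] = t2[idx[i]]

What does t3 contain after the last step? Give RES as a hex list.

→ t0 |32|39|76|60|
→ t1 |32|39|39|76|
→ t2 |32|39|39|60|
→ t3 |39|39|32|60|

RES = [0x39, 0x39, 0x32, 0x60]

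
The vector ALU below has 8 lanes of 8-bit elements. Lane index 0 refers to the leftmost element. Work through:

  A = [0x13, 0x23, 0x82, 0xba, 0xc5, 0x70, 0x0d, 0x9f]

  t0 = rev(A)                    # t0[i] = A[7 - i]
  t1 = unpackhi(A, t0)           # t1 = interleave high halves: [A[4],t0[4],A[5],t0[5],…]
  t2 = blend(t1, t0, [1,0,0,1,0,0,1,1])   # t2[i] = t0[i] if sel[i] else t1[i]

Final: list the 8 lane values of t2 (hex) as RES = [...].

t0 = [0x9f, 0x0d, 0x70, 0xc5, 0xba, 0x82, 0x23, 0x13]
t1 = [0xc5, 0xba, 0x70, 0x82, 0x0d, 0x23, 0x9f, 0x13]
t2 = [0x9f, 0xba, 0x70, 0xc5, 0x0d, 0x23, 0x23, 0x13]

RES = [ 0x9f  0xba  0x70  0xc5  0x0d  0x23  0x23  0x13 ]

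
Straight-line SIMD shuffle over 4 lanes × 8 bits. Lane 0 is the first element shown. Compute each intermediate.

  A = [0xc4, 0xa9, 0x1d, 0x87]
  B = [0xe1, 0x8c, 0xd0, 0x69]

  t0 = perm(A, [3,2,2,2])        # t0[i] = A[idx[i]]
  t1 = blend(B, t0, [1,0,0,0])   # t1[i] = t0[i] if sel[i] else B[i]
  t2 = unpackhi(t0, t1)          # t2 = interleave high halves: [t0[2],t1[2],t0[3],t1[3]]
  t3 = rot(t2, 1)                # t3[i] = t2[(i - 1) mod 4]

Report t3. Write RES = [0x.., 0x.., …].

→ t0 |87|1d|1d|1d|
→ t1 |87|8c|d0|69|
→ t2 |1d|d0|1d|69|
→ t3 |69|1d|d0|1d|

RES = [ 0x69  0x1d  0xd0  0x1d ]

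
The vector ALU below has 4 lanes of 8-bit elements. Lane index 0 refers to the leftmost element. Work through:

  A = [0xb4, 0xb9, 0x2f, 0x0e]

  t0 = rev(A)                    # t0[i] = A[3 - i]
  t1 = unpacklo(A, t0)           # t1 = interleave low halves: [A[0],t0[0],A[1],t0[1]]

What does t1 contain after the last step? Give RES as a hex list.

RES = [0xb4, 0x0e, 0xb9, 0x2f]

t0 = [0x0e, 0x2f, 0xb9, 0xb4]
t1 = [0xb4, 0x0e, 0xb9, 0x2f]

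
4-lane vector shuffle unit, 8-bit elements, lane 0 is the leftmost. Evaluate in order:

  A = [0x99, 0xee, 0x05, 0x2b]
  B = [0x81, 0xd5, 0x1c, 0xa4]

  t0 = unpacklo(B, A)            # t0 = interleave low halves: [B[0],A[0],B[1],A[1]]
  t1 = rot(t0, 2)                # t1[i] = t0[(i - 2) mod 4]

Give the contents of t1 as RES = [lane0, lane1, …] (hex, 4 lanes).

  t0: 81 99 d5 ee
  t1: d5 ee 81 99

RES = [0xd5, 0xee, 0x81, 0x99]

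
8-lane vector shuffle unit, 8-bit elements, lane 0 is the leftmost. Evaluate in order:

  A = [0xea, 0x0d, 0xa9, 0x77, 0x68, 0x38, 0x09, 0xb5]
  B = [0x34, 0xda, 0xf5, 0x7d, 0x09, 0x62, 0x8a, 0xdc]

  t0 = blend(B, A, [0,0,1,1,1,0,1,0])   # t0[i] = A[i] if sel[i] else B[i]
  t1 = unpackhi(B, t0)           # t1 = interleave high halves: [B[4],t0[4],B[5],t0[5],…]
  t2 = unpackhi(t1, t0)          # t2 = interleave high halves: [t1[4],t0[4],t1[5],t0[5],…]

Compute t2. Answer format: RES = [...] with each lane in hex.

  t0: 34 da a9 77 68 62 09 dc
  t1: 09 68 62 62 8a 09 dc dc
  t2: 8a 68 09 62 dc 09 dc dc

RES = [ 0x8a  0x68  0x09  0x62  0xdc  0x09  0xdc  0xdc ]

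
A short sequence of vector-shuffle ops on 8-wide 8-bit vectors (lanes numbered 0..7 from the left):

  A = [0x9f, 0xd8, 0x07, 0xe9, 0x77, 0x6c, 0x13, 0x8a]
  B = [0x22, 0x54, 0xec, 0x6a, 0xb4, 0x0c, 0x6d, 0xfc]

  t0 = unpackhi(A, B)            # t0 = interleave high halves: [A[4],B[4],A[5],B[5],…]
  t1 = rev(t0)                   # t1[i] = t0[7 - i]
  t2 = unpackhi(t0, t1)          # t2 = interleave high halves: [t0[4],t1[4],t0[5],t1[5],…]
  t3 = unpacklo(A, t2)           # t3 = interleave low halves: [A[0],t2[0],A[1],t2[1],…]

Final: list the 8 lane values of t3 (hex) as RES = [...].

→ t0 |77|b4|6c|0c|13|6d|8a|fc|
→ t1 |fc|8a|6d|13|0c|6c|b4|77|
→ t2 |13|0c|6d|6c|8a|b4|fc|77|
→ t3 |9f|13|d8|0c|07|6d|e9|6c|

RES = [ 0x9f  0x13  0xd8  0x0c  0x07  0x6d  0xe9  0x6c ]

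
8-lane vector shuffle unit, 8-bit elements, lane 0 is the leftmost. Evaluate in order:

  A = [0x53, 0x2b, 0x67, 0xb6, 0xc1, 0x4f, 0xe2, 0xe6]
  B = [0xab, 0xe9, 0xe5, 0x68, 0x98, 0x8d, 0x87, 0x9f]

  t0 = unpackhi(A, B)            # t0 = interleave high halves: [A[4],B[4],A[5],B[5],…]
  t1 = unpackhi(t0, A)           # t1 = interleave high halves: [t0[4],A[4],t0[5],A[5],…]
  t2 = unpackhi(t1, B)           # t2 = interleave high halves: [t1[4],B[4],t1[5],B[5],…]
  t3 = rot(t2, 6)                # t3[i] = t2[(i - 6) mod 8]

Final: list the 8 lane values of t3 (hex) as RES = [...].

RES = [ 0xe2  0x8d  0x9f  0x87  0xe6  0x9f  0xe6  0x98 ]

  t0: c1 98 4f 8d e2 87 e6 9f
  t1: e2 c1 87 4f e6 e2 9f e6
  t2: e6 98 e2 8d 9f 87 e6 9f
  t3: e2 8d 9f 87 e6 9f e6 98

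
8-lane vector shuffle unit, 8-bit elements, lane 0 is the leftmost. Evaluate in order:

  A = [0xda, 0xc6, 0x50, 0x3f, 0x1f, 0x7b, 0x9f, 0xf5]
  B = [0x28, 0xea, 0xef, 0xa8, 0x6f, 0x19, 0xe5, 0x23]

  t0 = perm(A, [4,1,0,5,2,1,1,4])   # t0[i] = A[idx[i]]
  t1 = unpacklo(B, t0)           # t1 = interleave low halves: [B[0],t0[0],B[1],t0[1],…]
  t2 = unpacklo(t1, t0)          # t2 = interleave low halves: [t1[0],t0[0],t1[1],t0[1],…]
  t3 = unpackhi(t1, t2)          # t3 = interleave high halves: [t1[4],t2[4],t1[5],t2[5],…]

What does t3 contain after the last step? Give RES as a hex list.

t0 = [0x1f, 0xc6, 0xda, 0x7b, 0x50, 0xc6, 0xc6, 0x1f]
t1 = [0x28, 0x1f, 0xea, 0xc6, 0xef, 0xda, 0xa8, 0x7b]
t2 = [0x28, 0x1f, 0x1f, 0xc6, 0xea, 0xda, 0xc6, 0x7b]
t3 = [0xef, 0xea, 0xda, 0xda, 0xa8, 0xc6, 0x7b, 0x7b]

RES = [0xef, 0xea, 0xda, 0xda, 0xa8, 0xc6, 0x7b, 0x7b]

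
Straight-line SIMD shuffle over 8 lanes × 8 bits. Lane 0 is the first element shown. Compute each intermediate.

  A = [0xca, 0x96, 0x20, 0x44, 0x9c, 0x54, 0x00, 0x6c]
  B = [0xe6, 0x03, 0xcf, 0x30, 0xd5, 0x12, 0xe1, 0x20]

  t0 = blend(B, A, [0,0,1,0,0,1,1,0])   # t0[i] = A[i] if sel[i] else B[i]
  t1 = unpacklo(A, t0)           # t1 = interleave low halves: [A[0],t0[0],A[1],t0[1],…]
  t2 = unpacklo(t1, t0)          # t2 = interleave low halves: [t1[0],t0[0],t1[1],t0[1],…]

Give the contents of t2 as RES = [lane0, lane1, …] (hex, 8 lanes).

  t0: e6 03 20 30 d5 54 00 20
  t1: ca e6 96 03 20 20 44 30
  t2: ca e6 e6 03 96 20 03 30

RES = [ 0xca  0xe6  0xe6  0x03  0x96  0x20  0x03  0x30 ]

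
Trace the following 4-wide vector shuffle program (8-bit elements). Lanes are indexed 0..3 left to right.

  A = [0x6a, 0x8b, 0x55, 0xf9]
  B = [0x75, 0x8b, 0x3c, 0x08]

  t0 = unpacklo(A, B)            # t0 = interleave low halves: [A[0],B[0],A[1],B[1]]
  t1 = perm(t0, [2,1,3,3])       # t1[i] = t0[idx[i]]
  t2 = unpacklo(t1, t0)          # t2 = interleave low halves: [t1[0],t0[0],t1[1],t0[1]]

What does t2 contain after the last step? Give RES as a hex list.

RES = [0x8b, 0x6a, 0x75, 0x75]

t0 = [0x6a, 0x75, 0x8b, 0x8b]
t1 = [0x8b, 0x75, 0x8b, 0x8b]
t2 = [0x8b, 0x6a, 0x75, 0x75]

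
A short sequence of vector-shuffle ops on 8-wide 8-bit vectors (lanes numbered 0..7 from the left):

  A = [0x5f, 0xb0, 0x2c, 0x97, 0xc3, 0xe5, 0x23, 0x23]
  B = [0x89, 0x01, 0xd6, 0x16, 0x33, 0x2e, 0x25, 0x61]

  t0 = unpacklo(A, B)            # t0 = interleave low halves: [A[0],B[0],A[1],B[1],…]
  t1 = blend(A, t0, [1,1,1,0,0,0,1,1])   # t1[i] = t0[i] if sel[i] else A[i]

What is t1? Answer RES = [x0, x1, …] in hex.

RES = [ 0x5f  0x89  0xb0  0x97  0xc3  0xe5  0x97  0x16 ]

  t0: 5f 89 b0 01 2c d6 97 16
  t1: 5f 89 b0 97 c3 e5 97 16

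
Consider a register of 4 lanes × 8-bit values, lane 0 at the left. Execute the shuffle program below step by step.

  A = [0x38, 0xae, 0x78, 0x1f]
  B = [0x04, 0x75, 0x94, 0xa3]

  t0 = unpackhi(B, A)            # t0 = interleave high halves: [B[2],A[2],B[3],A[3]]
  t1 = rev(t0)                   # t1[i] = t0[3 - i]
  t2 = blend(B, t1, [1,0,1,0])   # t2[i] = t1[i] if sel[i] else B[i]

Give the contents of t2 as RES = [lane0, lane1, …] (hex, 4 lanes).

RES = [0x1f, 0x75, 0x78, 0xa3]

t0 = [0x94, 0x78, 0xa3, 0x1f]
t1 = [0x1f, 0xa3, 0x78, 0x94]
t2 = [0x1f, 0x75, 0x78, 0xa3]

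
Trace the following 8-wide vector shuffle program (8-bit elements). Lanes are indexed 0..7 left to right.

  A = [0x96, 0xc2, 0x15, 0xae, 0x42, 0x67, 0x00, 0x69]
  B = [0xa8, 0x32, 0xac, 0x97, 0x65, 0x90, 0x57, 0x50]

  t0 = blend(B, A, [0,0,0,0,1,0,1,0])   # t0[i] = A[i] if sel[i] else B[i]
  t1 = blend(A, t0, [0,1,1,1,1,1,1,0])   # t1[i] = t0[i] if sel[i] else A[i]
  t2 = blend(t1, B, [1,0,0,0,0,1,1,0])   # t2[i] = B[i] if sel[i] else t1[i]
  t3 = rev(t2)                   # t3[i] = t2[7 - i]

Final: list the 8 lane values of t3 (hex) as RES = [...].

  t0: a8 32 ac 97 42 90 00 50
  t1: 96 32 ac 97 42 90 00 69
  t2: a8 32 ac 97 42 90 57 69
  t3: 69 57 90 42 97 ac 32 a8

RES = [ 0x69  0x57  0x90  0x42  0x97  0xac  0x32  0xa8 ]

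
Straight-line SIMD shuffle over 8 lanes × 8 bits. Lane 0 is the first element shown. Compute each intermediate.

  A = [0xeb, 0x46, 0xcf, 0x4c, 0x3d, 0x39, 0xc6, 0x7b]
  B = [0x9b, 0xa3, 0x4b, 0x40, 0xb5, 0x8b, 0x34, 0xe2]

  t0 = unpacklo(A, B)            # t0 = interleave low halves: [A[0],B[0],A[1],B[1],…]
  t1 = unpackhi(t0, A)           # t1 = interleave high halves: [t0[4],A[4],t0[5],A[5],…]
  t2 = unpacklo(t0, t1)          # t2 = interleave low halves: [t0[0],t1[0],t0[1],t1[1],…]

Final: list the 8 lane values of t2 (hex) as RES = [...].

RES = [ 0xeb  0xcf  0x9b  0x3d  0x46  0x4b  0xa3  0x39 ]

  t0: eb 9b 46 a3 cf 4b 4c 40
  t1: cf 3d 4b 39 4c c6 40 7b
  t2: eb cf 9b 3d 46 4b a3 39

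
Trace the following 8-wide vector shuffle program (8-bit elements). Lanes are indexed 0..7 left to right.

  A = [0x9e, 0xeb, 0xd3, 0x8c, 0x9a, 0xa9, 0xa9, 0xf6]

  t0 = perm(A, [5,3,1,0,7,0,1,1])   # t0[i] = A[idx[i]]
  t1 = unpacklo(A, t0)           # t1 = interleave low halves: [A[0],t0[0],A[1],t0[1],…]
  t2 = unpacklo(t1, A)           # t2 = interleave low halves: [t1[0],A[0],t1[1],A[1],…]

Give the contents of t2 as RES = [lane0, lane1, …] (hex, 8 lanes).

t0 = [0xa9, 0x8c, 0xeb, 0x9e, 0xf6, 0x9e, 0xeb, 0xeb]
t1 = [0x9e, 0xa9, 0xeb, 0x8c, 0xd3, 0xeb, 0x8c, 0x9e]
t2 = [0x9e, 0x9e, 0xa9, 0xeb, 0xeb, 0xd3, 0x8c, 0x8c]

RES = [0x9e, 0x9e, 0xa9, 0xeb, 0xeb, 0xd3, 0x8c, 0x8c]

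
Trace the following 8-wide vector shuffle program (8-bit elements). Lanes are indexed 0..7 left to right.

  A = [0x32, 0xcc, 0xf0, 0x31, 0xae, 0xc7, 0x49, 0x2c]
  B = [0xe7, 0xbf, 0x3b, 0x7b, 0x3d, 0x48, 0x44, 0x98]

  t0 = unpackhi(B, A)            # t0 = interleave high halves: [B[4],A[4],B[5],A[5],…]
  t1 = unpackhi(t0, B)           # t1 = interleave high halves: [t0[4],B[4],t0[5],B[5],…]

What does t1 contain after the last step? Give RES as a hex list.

→ t0 |3d|ae|48|c7|44|49|98|2c|
→ t1 |44|3d|49|48|98|44|2c|98|

RES = [0x44, 0x3d, 0x49, 0x48, 0x98, 0x44, 0x2c, 0x98]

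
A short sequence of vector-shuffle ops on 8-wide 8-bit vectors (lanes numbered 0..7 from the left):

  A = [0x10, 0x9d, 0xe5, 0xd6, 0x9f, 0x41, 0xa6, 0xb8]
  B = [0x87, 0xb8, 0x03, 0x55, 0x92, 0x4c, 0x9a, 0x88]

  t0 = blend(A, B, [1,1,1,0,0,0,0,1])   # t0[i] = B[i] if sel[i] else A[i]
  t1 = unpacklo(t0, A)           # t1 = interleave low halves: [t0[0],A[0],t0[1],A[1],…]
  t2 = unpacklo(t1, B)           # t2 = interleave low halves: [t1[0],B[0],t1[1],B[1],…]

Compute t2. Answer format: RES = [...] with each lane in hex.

→ t0 |87|b8|03|d6|9f|41|a6|88|
→ t1 |87|10|b8|9d|03|e5|d6|d6|
→ t2 |87|87|10|b8|b8|03|9d|55|

RES = [ 0x87  0x87  0x10  0xb8  0xb8  0x03  0x9d  0x55 ]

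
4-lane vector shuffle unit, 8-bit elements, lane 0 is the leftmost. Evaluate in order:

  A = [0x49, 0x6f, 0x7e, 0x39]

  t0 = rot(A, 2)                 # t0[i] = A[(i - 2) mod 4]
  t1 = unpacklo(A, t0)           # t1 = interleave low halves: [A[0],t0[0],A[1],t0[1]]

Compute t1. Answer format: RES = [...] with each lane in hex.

RES = [ 0x49  0x7e  0x6f  0x39 ]

t0 = [0x7e, 0x39, 0x49, 0x6f]
t1 = [0x49, 0x7e, 0x6f, 0x39]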